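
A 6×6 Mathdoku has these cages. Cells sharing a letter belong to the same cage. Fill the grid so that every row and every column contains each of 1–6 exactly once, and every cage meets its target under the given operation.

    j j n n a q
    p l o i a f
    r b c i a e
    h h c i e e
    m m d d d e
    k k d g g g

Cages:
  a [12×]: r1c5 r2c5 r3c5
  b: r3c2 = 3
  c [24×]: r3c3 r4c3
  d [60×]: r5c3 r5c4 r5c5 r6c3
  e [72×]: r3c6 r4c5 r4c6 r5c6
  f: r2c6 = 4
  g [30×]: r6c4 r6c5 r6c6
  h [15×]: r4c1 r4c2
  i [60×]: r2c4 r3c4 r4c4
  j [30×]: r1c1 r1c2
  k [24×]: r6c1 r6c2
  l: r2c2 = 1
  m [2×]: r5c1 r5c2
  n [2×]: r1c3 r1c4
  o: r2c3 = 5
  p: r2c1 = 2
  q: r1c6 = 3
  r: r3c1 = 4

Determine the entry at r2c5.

3

Q is a freebie, which forces r1c6 = 3.
Cage p is given; hence r2c1 = 2.
Cage l is a single given cell, so r2c2 = 1.
Cage o is given, leaving r2c3 = 5.
Cage f is a single given cell, leaving r2c6 = 4.
Cage r is a single given cell, leaving r3c1 = 4.
B is a freebie, so r3c2 = 3.
Row 3 already has 4; hence r3c3 = 6.
3 is placed in column 2, which forces r4c2 = 5.
Column 3 already has 6, which forces r4c3 = 4.
2 is placed in column 1, leaving r5c1 = 1.
1 is placed in column 2; hence r5c2 = 2.
Row 5 now contains 2, so r5c3 = 3.
Row 5 now contains 2, which forces r5c6 = 6.
4 is placed in column 1, so r6c1 = 6.
Row 6 already has 6, which forces r6c2 = 4.
6 is placed in column 1, leaving r1c1 = 5.
Column 2 already has 5, so r1c2 = 6.
Cage i needs product 60; hence r2c4 = 6.
6 is placed in row 2, leaving r2c5 = 3.
Cage i has product 60; hence r3c4 = 5.
Row 4 now contains 5; hence r4c1 = 3.
Cage i has product 60; hence r4c4 = 2.
The 4 cells of cage e must have product 72, leaving r4c5 = 6.
Row 4 now contains 2; hence r4c6 = 1.
Column 4 already has 5, so r5c4 = 4.
4 is placed in row 5; hence r5c5 = 5.
Cage d needs product 60; hence r6c3 = 1.
Column 4 now contains 2, leaving r6c4 = 3.
5 is placed in column 5, so r6c5 = 2.
2 is placed in row 6, so r6c6 = 5.
Column 3 now contains 1, leaving r1c3 = 2.
Column 4 now contains 2; hence r1c4 = 1.
The 3 cells of cage a must have product 12; hence r1c5 = 4.
Column 5 already has 2, so r3c5 = 1.
Column 6 already has 1, so r3c6 = 2.
Completed grid: 5 6 2 1 4 3 / 2 1 5 6 3 4 / 4 3 6 5 1 2 / 3 5 4 2 6 1 / 1 2 3 4 5 6 / 6 4 1 3 2 5.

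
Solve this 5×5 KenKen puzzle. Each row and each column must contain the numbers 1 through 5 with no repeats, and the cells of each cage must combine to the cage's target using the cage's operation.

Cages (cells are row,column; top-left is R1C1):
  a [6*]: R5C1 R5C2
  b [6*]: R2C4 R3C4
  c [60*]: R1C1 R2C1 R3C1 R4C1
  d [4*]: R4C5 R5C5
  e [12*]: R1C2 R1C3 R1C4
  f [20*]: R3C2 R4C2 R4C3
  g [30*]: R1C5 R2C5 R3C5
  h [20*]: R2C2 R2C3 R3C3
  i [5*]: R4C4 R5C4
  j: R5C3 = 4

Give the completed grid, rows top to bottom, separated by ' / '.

Cage j is given, leaving R5C3 = 4.
Row 5 already has 4, so R5C5 = 1.
Cage i needs two cells with product 5, so R4C4 = 1.
Column 5 already has 1, so R4C5 = 4.
Row 5 already has 1, which forces R5C4 = 5.
Cage f needs product 20, which forces R3C2 = 2.
Row 3 already has 2, leaving R3C4 = 3.
3 is placed in row 3, which forces R3C5 = 5.
Row 4 already has 4, leaving R4C2 = 5.
Cage f needs product 20, so R4C3 = 2.
Column 2 already has 2, which forces R5C2 = 3.
Cage e needs product 12; hence R1C2 = 1.
Cage e has product 12, which forces R1C3 = 3.
Column 4 already has 3; hence R1C4 = 4.
Row 1 now contains 3, which forces R1C5 = 2.
Column 2 already has 2, so R2C2 = 4.
Cage h needs product 20; hence R2C3 = 5.
Column 4 already has 3, leaving R2C4 = 2.
Column 5 already has 2, so R2C5 = 3.
5 is placed in row 3, which forces R3C3 = 1.
5 is placed in row 4, leaving R4C1 = 3.
Row 5 now contains 3; hence R5C1 = 2.
Row 1 already has 4; hence R1C1 = 5.
Row 2 already has 5, so R2C1 = 1.
Row 3 now contains 1, which forces R3C1 = 4.

5 1 3 4 2 / 1 4 5 2 3 / 4 2 1 3 5 / 3 5 2 1 4 / 2 3 4 5 1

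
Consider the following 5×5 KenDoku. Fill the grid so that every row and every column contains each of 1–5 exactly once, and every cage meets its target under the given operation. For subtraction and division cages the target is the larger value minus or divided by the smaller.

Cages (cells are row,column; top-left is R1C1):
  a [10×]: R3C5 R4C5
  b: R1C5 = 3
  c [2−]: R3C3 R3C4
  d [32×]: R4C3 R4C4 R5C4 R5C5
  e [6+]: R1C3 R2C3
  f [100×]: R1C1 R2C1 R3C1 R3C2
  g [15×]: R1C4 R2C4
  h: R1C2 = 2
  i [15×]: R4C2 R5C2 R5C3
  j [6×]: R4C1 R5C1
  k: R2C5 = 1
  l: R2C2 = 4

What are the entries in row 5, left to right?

3 1 5 2 4

H is a freebie; hence R1C2 = 2.
B is a freebie; hence R1C5 = 3.
Cage l is given, which forces R2C2 = 4.
Cage k is given, leaving R2C5 = 1.
The 4 cells of cage f must have product 100; hence R3C2 = 5.
Row 3 already has 5; hence R3C5 = 2.
Column 5 now contains 2, leaving R4C5 = 5.
Column 5 now contains 2, leaving R5C5 = 4.
Row 1 already has 3, so R1C4 = 5.
1 is placed in row 2, which forces R2C1 = 5.
5 is placed in row 2, which forces R2C3 = 2.
The two cells of cage g must have product 15, leaving R2C4 = 3.
3 is placed in column 4; hence R3C4 = 1.
The 3 cells of cage i must have product 15; hence R5C3 = 5.
Column 4 now contains 1, so R5C4 = 2.
The 4 cells of cage f must have product 100, which forces R1C1 = 1.
Cage e needs two cells with sum 6; hence R1C3 = 4.
1 is placed in row 3, so R3C1 = 4.
1 is placed in row 3, which forces R3C3 = 3.
The two cells of cage j must have product 6; hence R4C1 = 2.
The 4 cells of cage d must have product 32, so R4C3 = 1.
2 is placed in column 4; hence R4C4 = 4.
Row 5 now contains 2, leaving R5C1 = 3.
Row 5 now contains 3; hence R5C2 = 1.
Row 4 already has 1; hence R4C2 = 3.
Completed grid: 1 2 4 5 3 / 5 4 2 3 1 / 4 5 3 1 2 / 2 3 1 4 5 / 3 1 5 2 4.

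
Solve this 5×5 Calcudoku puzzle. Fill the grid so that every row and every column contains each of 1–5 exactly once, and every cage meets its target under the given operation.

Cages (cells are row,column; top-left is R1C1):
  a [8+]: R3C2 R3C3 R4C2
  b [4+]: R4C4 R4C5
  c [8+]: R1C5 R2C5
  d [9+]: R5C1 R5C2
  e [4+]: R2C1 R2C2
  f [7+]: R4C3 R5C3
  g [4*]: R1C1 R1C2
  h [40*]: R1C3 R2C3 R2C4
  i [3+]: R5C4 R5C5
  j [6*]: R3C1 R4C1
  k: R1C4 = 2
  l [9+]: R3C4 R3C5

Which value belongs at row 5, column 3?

3

Cage k is a single given cell, so R1C4 = 2.
2 is placed in column 4; hence R5C4 = 1.
1 is placed in row 5, leaving R5C5 = 2.
Cage h has product 40, leaving R2C3 = 2.
1 is placed in column 4; hence R4C4 = 3.
Cage b needs two cells with sum 4, so R4C5 = 1.
The two cells of cage j must have product 6, leaving R3C1 = 3.
3 is placed in row 4, leaving R4C1 = 2.
3 is placed in row 4, which forces R4C3 = 4.
The two cells of cage f must have sum 7; hence R5C3 = 3.
4 is placed in column 3, leaving R1C3 = 5.
Row 1 now contains 5, so R1C5 = 3.
3 is placed in column 1, so R2C1 = 1.
Cage e's pair has sum 4, leaving R2C2 = 3.
Cage h needs product 40, which forces R2C4 = 4.
Column 5 already has 3, which forces R2C5 = 5.
Cage a has sum 8, so R3C2 = 2.
The 3 cells of cage a must have sum 8, so R3C3 = 1.
Column 4 already has 4; hence R3C4 = 5.
5 is placed in column 5, leaving R3C5 = 4.
Row 4 already has 4, which forces R4C2 = 5.
Column 2 already has 5, which forces R5C2 = 4.
Column 1 already has 1, which forces R1C1 = 4.
Column 2 already has 4; hence R1C2 = 1.
4 is placed in row 5, so R5C1 = 5.
Filled in: 4 1 5 2 3 / 1 3 2 4 5 / 3 2 1 5 4 / 2 5 4 3 1 / 5 4 3 1 2.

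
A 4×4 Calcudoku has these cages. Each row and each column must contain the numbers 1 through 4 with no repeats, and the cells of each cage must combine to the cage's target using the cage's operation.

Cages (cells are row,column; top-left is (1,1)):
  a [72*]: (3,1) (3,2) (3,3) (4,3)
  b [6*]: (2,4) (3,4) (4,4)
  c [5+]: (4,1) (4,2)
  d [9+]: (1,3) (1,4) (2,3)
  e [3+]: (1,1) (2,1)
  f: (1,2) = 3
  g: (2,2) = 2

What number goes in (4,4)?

Cage f is a single given cell; hence (1,2) = 3.
Cage g is given, so (2,2) = 2.
Column 2 already has 2, leaving (3,2) = 4.
Row 3 now contains 4, so (3,3) = 2.
4 is placed in column 2, leaving (4,2) = 1.
Cage a has product 72, which forces (4,3) = 3.
Row 4 now contains 3, leaving (4,4) = 2.
Cage e needs two cells with sum 3, leaving (1,1) = 2.
The 3 cells of cage d must have sum 9, leaving (1,3) = 1.
Column 4 already has 2, leaving (1,4) = 4.
Row 2 now contains 2, so (2,1) = 1.
Column 3 already has 3, so (2,3) = 4.
1 is placed in row 2, which forces (2,4) = 3.
Row 3 now contains 2, which forces (3,1) = 3.
Column 4 already has 3, leaving (3,4) = 1.
Row 4 now contains 2, leaving (4,1) = 4.
Filled in: 2 3 1 4 / 1 2 4 3 / 3 4 2 1 / 4 1 3 2.

2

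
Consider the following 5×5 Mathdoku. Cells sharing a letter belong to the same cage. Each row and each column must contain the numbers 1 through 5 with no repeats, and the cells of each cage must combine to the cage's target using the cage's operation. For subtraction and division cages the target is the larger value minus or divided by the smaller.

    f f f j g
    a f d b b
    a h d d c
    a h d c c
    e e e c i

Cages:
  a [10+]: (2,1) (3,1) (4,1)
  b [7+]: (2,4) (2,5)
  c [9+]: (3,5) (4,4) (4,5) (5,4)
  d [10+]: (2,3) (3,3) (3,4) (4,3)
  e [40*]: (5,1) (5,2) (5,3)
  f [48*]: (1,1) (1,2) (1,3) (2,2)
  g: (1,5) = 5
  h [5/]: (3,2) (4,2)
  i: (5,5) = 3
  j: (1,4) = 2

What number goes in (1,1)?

Cage j is a single given cell; hence (1,4) = 2.
Cage g is given, so (1,5) = 5.
I is a freebie; hence (5,5) = 3.
Cage f needs product 48, so (2,2) = 4.
Row 2 now contains 4, so (2,5) = 2.
Cage b's pair has sum 7, leaving (2,4) = 5.
The 4 cells of cage c must have sum 9, which forces (4,4) = 3.
Cage c needs sum 9, which forces (5,4) = 1.
1 is placed in column 4, leaving (3,4) = 4.
4 is placed in row 3, which forces (3,5) = 1.
Column 5 already has 1, leaving (4,5) = 4.
Cage a has sum 10; hence (2,1) = 3.
Row 2 now contains 3, which forces (2,3) = 1.
Row 3 now contains 1, so (3,2) = 5.
Cage h needs two cells with quotient 5, leaving (4,2) = 1.
Column 3 now contains 1, so (4,3) = 2.
5 is placed in column 2; hence (5,2) = 2.
Cage f needs product 48, which forces (1,1) = 1.
1 is placed in column 2, so (1,2) = 3.
Cage f has product 48, leaving (1,3) = 4.
Row 3 now contains 5, which forces (3,1) = 2.
2 is placed in column 3, which forces (3,3) = 3.
Row 4 already has 2, so (4,1) = 5.
Column 1 already has 5, which forces (5,1) = 4.
Column 3 now contains 4; hence (5,3) = 5.
Completed grid: 1 3 4 2 5 / 3 4 1 5 2 / 2 5 3 4 1 / 5 1 2 3 4 / 4 2 5 1 3.

1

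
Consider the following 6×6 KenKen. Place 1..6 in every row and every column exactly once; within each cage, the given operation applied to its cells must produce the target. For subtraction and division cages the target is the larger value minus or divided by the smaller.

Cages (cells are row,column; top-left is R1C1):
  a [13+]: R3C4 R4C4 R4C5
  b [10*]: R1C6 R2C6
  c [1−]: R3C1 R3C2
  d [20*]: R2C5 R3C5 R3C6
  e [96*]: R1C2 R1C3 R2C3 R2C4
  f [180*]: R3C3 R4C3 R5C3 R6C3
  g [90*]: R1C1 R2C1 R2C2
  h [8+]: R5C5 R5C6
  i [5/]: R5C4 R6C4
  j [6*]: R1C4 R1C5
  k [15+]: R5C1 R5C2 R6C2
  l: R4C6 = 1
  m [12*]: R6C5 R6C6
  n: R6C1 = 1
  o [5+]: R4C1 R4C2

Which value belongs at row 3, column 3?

6

Cage l is given, so R4C6 = 1.
Cage n is a single given cell, leaving R6C1 = 1.
1 is placed in row 6, so R6C4 = 5.
5 is placed in column 4, leaving R5C4 = 1.
The pair R1C6/R2C6 in column 6 holds {2, 5}, which forces R3C6 = 4.
The only place for 4 in column 1 is R5C1.
Cage k needs sum 15; hence R5C2 = 5.
5 is placed in row 5, which forces R5C5 = 2.
Cage k needs sum 15; hence R6C2 = 6.
Column 5 already has 2, so R6C5 = 4.
Row 6 already has 6, leaving R6C6 = 3.
6 is placed in column 2, which forces R2C2 = 3.
Column 2 now contains 3, so R4C2 = 2.
Column 6 now contains 3, which forces R5C6 = 6.
3 is placed in row 6, so R6C3 = 2.
Cage c needs two cells with difference 1, which forces R3C1 = 2.
Column 2 now contains 2, which forces R3C2 = 1.
Row 3 already has 2; hence R3C4 = 3.
1 is placed in row 3, which forces R3C5 = 5.
Row 4 now contains 2, which forces R4C1 = 3.
Column 5 already has 5, leaving R4C5 = 6.
6 is placed in row 5, so R5C3 = 3.
Column 2 already has 1, so R1C2 = 4.
Column 5 already has 5; hence R2C5 = 1.
5 is placed in row 3; hence R3C3 = 6.
Row 4 already has 6, leaving R4C3 = 5.
Row 4 already has 6, so R4C4 = 4.
Column 3 now contains 6, leaving R1C3 = 1.
Cage j's pair has product 6; hence R1C4 = 2.
Column 5 already has 1, leaving R1C5 = 3.
Row 1 now contains 2, so R1C6 = 5.
Column 3 now contains 6, leaving R2C3 = 4.
Column 4 already has 4, leaving R2C4 = 6.
5 is placed in column 6, so R2C6 = 2.
Row 1 now contains 5, which forces R1C1 = 6.
Row 2 now contains 6; hence R2C1 = 5.
The full grid is 6 4 1 2 3 5 / 5 3 4 6 1 2 / 2 1 6 3 5 4 / 3 2 5 4 6 1 / 4 5 3 1 2 6 / 1 6 2 5 4 3.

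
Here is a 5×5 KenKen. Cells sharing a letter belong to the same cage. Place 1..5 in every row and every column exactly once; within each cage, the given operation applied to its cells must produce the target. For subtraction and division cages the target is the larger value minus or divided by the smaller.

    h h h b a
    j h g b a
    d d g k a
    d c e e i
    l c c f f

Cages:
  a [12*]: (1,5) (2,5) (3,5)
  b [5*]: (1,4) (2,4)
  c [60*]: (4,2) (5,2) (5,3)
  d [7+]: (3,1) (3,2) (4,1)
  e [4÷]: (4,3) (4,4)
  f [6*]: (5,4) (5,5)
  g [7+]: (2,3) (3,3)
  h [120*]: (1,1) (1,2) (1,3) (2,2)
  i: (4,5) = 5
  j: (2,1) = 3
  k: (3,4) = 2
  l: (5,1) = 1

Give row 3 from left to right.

J is a freebie; hence (2,1) = 3.
Cage k is given, which forces (3,4) = 2.
Cage i is given; hence (4,5) = 5.
Cage l is a single given cell, leaving (5,1) = 1.
2 is placed in column 4, leaving (5,4) = 3.
Row 5 now contains 3, so (5,5) = 2.
Cage d needs sum 7, which forces (3,1) = 4.
The 3 cells of cage d must have sum 7, which forces (3,2) = 1.
1 is placed in row 3, which forces (3,5) = 3.
Cage d needs sum 7, which forces (4,1) = 2.
Cage c has product 60, which forces (4,2) = 3.
Column 1 now contains 2, which forces (1,1) = 5.
Cage h has product 120, leaving (1,3) = 3.
5 is placed in row 1, so (1,4) = 1.
1 is placed in row 1, which forces (1,5) = 4.
The two cells of cage g must have sum 7, which forces (2,3) = 2.
Column 4 now contains 1, so (2,4) = 5.
Column 5 already has 4, which forces (2,5) = 1.
3 is placed in row 3, which forces (3,3) = 5.
Column 4 now contains 1; hence (4,4) = 4.
5 is placed in column 3, which forces (5,3) = 4.
Row 1 now contains 4; hence (1,2) = 2.
Row 2 already has 2; hence (2,2) = 4.
4 is placed in row 4; hence (4,3) = 1.
Row 5 now contains 4, leaving (5,2) = 5.
Filled in: 5 2 3 1 4 / 3 4 2 5 1 / 4 1 5 2 3 / 2 3 1 4 5 / 1 5 4 3 2.

4 1 5 2 3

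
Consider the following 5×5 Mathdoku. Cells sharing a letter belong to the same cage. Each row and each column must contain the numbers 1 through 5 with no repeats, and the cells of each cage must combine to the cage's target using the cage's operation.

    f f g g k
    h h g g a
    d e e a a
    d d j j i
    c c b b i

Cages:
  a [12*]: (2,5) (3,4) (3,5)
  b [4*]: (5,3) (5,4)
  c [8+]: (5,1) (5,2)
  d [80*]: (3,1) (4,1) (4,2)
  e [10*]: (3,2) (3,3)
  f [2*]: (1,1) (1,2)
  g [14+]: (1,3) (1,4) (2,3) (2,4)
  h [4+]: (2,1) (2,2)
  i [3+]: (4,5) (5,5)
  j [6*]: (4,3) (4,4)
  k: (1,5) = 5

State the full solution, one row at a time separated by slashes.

K is a freebie, so (1,5) = 5.
The 3 cells of cage d must have product 80, which forces (3,1) = 4.
Cage d has product 80, which forces (4,1) = 5.
Cage d has product 80, so (4,2) = 4.
5 is placed in column 1, so (5,1) = 3.
Row 5 now contains 3, which forces (5,2) = 5.
Column 1 already has 3; hence (2,1) = 1.
Cage h's pair has sum 4, so (2,2) = 3.
5 is placed in column 2, leaving (3,2) = 2.
Cage e needs two cells with product 10; hence (3,3) = 5.
Column 1 already has 1, which forces (1,1) = 2.
Column 2 now contains 2, which forces (1,2) = 1.
The 4 cells of cage g must have sum 14, so (2,4) = 5.
Cage a needs product 12; hence (2,5) = 4.
4 is placed in row 2, so (2,3) = 2.
Column 3 now contains 2, so (4,3) = 3.
3 is placed in row 4; hence (4,4) = 2.
Row 4 now contains 2; hence (4,5) = 1.
Column 5 now contains 1, leaving (5,5) = 2.
Column 3 already has 3; hence (1,3) = 4.
Cage g has sum 14, which forces (1,4) = 3.
Cage a has product 12, which forces (3,4) = 1.
Column 5 now contains 1, which forces (3,5) = 3.
Column 3 already has 4, which forces (5,3) = 1.
Column 4 now contains 1; hence (5,4) = 4.

2 1 4 3 5 / 1 3 2 5 4 / 4 2 5 1 3 / 5 4 3 2 1 / 3 5 1 4 2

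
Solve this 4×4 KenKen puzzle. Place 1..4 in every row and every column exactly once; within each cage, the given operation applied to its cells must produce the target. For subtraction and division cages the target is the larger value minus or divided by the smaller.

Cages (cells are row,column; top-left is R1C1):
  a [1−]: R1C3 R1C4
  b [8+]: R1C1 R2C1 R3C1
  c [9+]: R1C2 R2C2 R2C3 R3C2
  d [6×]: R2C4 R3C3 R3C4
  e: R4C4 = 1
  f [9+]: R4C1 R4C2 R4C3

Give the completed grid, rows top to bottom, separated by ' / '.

1 2 3 4 / 4 1 2 3 / 3 4 1 2 / 2 3 4 1

E is a freebie, so R4C4 = 1.
Cage d needs product 6, so R3C3 = 1.
Column 1 needs a 2, and only R4C1 is open for it.
Column 4 needs a 4, and only R1C4 is open for it.
The two cells of cage a must have difference 1; hence R1C3 = 3.
Column 3 now contains 3, leaving R2C3 = 2.
Row 2 already has 2, which forces R2C4 = 3.
3 is placed in column 4, so R3C4 = 2.
Column 3 now contains 3, leaving R4C3 = 4.
Row 1 now contains 3; hence R1C1 = 1.
Cage c has sum 9, which forces R1C2 = 2.
The 3 cells of cage b must have sum 8; hence R2C1 = 4.
The 4 cells of cage c must have sum 9, leaving R2C2 = 1.
Cage b has sum 8, leaving R3C1 = 3.
Cage c has sum 9, leaving R3C2 = 4.
Row 4 now contains 4, so R4C2 = 3.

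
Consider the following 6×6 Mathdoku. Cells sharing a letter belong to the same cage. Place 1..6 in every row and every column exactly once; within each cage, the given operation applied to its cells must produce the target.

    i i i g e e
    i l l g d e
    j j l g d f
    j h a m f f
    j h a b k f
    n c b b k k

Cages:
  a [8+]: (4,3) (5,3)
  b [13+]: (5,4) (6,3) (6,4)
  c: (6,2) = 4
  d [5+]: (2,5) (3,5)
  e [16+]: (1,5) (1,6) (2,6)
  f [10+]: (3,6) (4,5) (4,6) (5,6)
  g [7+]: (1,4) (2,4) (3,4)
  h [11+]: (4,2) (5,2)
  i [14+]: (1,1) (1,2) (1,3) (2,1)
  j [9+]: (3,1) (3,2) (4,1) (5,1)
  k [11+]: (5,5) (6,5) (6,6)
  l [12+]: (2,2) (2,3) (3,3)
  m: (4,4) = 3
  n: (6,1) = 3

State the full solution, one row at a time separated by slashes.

M is a freebie, which forces (4,4) = 3.
Cage n is a single given cell; hence (6,1) = 3.
Cage c is a single given cell, so (6,2) = 4.
The only place for 1 in column 3 is (1,3).
The only place for 3 in row 1 is (1,2).
The only place for 2 in row 1 is (1,4).
The only place for 5 in row 1 is (1,5).
The 3 cells of cage e must have sum 16, so (1,6) = 6.
Cage e needs sum 16; hence (2,6) = 5.
6 is placed in row 1, which forces (1,1) = 4.
Cage i has sum 14, leaving (2,1) = 6.
Row 2 already has 6, so (2,3) = 4.
Row 2 already has 4; hence (2,4) = 1.
Column 4 already has 1, leaving (3,4) = 4.
Cage k has sum 11, leaving (6,5) = 6.
Row 2 now contains 1, so (2,2) = 2.
2 is placed in row 2, so (2,5) = 3.
Cage j has sum 9; hence (3,2) = 1.
Cage l needs sum 12, leaving (3,3) = 6.
Column 5 already has 3, so (3,5) = 2.
Row 3 now contains 2, so (3,6) = 3.
The 3 cells of cage b must have sum 13, leaving (5,4) = 6.
Column 5 already has 3; hence (5,5) = 4.
Row 6 now contains 6; hence (6,3) = 2.
Row 6 now contains 6, leaving (6,4) = 5.
2 is placed in row 6, so (6,6) = 1.
Row 3 now contains 2, which forces (3,1) = 5.
The two cells of cage h must have sum 11, leaving (4,2) = 6.
2 is placed in column 3, leaving (4,3) = 5.
Column 5 now contains 4, leaving (4,5) = 1.
Cage f needs sum 10; hence (4,6) = 4.
6 is placed in row 5, which forces (5,2) = 5.
2 is placed in column 3; hence (5,3) = 3.
1 is placed in column 6, so (5,6) = 2.
Row 4 now contains 1; hence (4,1) = 2.
Row 5 now contains 2, which forces (5,1) = 1.

4 3 1 2 5 6 / 6 2 4 1 3 5 / 5 1 6 4 2 3 / 2 6 5 3 1 4 / 1 5 3 6 4 2 / 3 4 2 5 6 1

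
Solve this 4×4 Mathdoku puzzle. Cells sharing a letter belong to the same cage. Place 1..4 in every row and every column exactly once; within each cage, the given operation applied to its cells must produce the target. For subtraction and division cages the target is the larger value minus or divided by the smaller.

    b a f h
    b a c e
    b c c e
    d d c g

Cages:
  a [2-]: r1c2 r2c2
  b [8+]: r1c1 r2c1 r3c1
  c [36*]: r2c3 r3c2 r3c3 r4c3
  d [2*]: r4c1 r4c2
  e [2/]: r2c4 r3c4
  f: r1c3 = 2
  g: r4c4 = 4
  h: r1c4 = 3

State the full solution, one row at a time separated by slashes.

1 4 2 3 / 3 2 4 1 / 4 3 1 2 / 2 1 3 4

F is a freebie, leaving r1c3 = 2.
Cage h is given; hence r1c4 = 3.
The 4 cells of cage c must have product 36, so r3c2 = 3.
Cage g is given; hence r4c4 = 4.
Cage a's pair has difference 2, so r1c2 = 4.
Cage b needs sum 8; hence r2c1 = 3.
Cage a's pair has difference 2, so r2c2 = 2.
Row 2 now contains 2, leaving r2c4 = 1.
Column 4 now contains 1, which forces r3c4 = 2.
Column 2 already has 2, so r4c2 = 1.
Row 4 now contains 1, which forces r4c3 = 3.
Row 1 already has 4; hence r1c1 = 1.
Row 2 now contains 1, so r2c3 = 4.
Cage b has sum 8, leaving r3c1 = 4.
Cage c needs product 36, leaving r3c3 = 1.
Row 4 now contains 1, so r4c1 = 2.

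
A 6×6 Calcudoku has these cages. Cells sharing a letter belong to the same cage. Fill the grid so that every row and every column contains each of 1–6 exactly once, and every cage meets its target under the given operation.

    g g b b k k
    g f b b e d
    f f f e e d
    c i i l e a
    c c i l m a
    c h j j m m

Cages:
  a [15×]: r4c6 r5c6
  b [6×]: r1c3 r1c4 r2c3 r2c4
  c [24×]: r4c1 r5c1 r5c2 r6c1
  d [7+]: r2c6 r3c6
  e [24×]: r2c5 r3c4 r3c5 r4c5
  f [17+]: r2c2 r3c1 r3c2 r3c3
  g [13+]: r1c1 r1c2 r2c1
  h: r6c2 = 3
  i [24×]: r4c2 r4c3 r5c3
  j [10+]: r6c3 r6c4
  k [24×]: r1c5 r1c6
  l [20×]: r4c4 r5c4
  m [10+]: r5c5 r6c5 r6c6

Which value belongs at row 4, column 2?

H is a freebie; hence r6c2 = 3.
The only place for 5 in column 3 is r3c3.
Column 4 needs a 6, and only r6c4 is open for it.
Row 6 now contains 6, which forces r6c3 = 4.
The only place for 5 in column 5 is r6c5.
Column 6 needs a 2, and only r6c6 is open for it.
The 3 cells of cage m must have sum 10, leaving r5c5 = 3.
Row 5 already has 3, leaving r5c6 = 5.
Row 6 now contains 2, which forces r6c1 = 1.
Cage l needs two cells with product 20, so r4c4 = 5.
Column 6 now contains 5, which forces r4c6 = 3.
Row 5 now contains 5, which forces r5c4 = 4.
Cage c has product 24, so r5c1 = 6.
Cage g has sum 13, leaving r1c1 = 3.
Cage g has sum 13, so r1c2 = 5.
6 is placed in column 1, which forces r2c1 = 5.
Cage i has product 24, which forces r4c3 = 6.
The only place for 3 in row 3 is r3c4.
Cage b needs product 6, which forces r1c3 = 1.
Cage b has product 6, so r1c4 = 2.
Cage b has product 6, which forces r2c3 = 3.
Column 4 already has 3, which forces r2c4 = 1.
Row 2 already has 1, which forces r2c6 = 6.
Column 6 already has 6, so r3c6 = 1.
Column 3 already has 1; hence r5c3 = 2.
The two cells of cage k must have product 24, so r1c5 = 6.
Column 6 already has 6; hence r1c6 = 4.
The 4 cells of cage f must have sum 17, so r3c2 = 6.
Cage c has product 24, which forces r4c1 = 4.
The 3 cells of cage i must have product 24; hence r4c2 = 2.
The 4 cells of cage e must have product 24, so r4c5 = 1.
Row 5 already has 2, which forces r5c2 = 1.
Column 2 now contains 2, leaving r2c2 = 4.
Row 2 now contains 4, so r2c5 = 2.
Column 1 already has 4, leaving r3c1 = 2.
2 is placed in column 5, so r3c5 = 4.
Filled in: 3 5 1 2 6 4 / 5 4 3 1 2 6 / 2 6 5 3 4 1 / 4 2 6 5 1 3 / 6 1 2 4 3 5 / 1 3 4 6 5 2.

2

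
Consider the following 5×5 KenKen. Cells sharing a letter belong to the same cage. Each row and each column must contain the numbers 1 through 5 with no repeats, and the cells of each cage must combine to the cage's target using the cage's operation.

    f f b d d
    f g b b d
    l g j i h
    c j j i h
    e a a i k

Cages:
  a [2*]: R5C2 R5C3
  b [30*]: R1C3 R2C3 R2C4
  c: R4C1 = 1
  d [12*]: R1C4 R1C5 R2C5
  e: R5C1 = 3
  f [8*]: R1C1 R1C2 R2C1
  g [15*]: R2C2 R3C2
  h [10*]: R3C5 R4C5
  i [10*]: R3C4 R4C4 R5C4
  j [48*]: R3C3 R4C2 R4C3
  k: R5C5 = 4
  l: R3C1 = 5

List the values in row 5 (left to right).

L is a freebie, leaving R3C1 = 5.
5 is placed in row 3; hence R3C2 = 3.
Cage j needs product 48, which forces R3C3 = 4.
5 is placed in row 3, which forces R3C5 = 2.
Cage c is a single given cell, which forces R4C1 = 1.
The 3 cells of cage j must have product 48; hence R4C2 = 4.
Cage j needs product 48; hence R4C3 = 3.
Column 5 now contains 2, so R4C5 = 5.
Cage e is given, leaving R5C1 = 3.
Cage k is given, leaving R5C5 = 4.
Cage f has product 8, so R1C2 = 1.
The 3 cells of cage d must have product 12, so R1C4 = 4.
1 is placed in row 1, so R1C5 = 3.
Column 2 now contains 3, leaving R2C2 = 5.
Row 2 now contains 5, leaving R2C3 = 2.
Cage b needs product 30, leaving R2C4 = 3.
3 is placed in column 5, which forces R2C5 = 1.
Row 3 now contains 2; hence R3C4 = 1.
Row 4 now contains 5; hence R4C4 = 2.
Column 2 now contains 1, which forces R5C2 = 2.
2 is placed in column 3, leaving R5C3 = 1.
The 3 cells of cage i must have product 10, which forces R5C4 = 5.
4 is placed in row 1, which forces R1C1 = 2.
2 is placed in column 3, so R1C3 = 5.
Row 2 already has 2, which forces R2C1 = 4.
Completed grid: 2 1 5 4 3 / 4 5 2 3 1 / 5 3 4 1 2 / 1 4 3 2 5 / 3 2 1 5 4.

3 2 1 5 4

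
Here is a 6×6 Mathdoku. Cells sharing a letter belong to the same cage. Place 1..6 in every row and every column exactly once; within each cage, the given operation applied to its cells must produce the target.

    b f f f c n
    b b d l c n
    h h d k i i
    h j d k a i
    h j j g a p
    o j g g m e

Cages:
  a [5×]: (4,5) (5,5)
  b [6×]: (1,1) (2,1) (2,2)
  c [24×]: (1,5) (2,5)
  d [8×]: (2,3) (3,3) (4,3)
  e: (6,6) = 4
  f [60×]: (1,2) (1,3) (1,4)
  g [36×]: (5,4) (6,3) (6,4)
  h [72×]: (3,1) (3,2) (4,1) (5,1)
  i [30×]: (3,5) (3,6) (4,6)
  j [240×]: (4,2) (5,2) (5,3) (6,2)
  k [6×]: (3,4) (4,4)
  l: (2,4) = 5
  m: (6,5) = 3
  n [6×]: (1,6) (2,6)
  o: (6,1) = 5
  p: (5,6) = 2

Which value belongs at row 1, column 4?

Cage l is given, so (2,4) = 5.
Cage p is a single given cell, so (5,6) = 2.
Cage o is a single given cell, so (6,1) = 5.
Cage m is given, leaving (6,5) = 3.
Cage e is given; hence (6,6) = 4.
Row 6 needs a 1, and only (6,4) is open for it.
The 3 cells of cage g must have product 36, so (5,4) = 6.
The 3 cells of cage g must have product 36, so (6,3) = 6.
The 4 cells of cage j must have product 240, so (4,2) = 6.
Row 6 already has 6, leaving (6,2) = 2.
In row 1, 2 can only go at (1,1), so (1,1) = 2.
Cage h needs product 72, which forces (3,1) = 6.
The 3 cells of cage i must have product 30; hence (3,5) = 2.
Row 3 now contains 2, so (3,4) = 3.
Row 3 already has 3, which forces (3,6) = 5.
Cage k's pair has product 6, so (4,4) = 2.
5 is placed in column 6, which forces (4,6) = 3.
Column 4 already has 3, leaving (1,4) = 4.
Row 1 now contains 4, which forces (1,5) = 6.
6 is placed in row 1, leaving (1,6) = 1.
Cage d needs product 8; hence (2,3) = 2.
Column 5 already has 6, leaving (2,5) = 4.
1 is placed in column 6, so (2,6) = 6.
Cage h needs product 72, leaving (5,1) = 3.
Column 1 already has 3, leaving (2,1) = 1.
Cage b needs product 6, leaving (2,2) = 3.
Column 1 now contains 1; hence (4,1) = 4.
4 is placed in row 4, leaving (4,3) = 1.
Row 4 now contains 1, so (4,5) = 5.
Column 5 already has 5; hence (5,5) = 1.
Column 2 already has 3; hence (1,2) = 5.
The 3 cells of cage f must have product 60, so (1,3) = 3.
Cage h needs product 72, which forces (3,2) = 1.
Column 3 already has 1; hence (3,3) = 4.
5 is placed in column 2, which forces (5,2) = 4.
Column 3 now contains 4; hence (5,3) = 5.
Completed grid: 2 5 3 4 6 1 / 1 3 2 5 4 6 / 6 1 4 3 2 5 / 4 6 1 2 5 3 / 3 4 5 6 1 2 / 5 2 6 1 3 4.

4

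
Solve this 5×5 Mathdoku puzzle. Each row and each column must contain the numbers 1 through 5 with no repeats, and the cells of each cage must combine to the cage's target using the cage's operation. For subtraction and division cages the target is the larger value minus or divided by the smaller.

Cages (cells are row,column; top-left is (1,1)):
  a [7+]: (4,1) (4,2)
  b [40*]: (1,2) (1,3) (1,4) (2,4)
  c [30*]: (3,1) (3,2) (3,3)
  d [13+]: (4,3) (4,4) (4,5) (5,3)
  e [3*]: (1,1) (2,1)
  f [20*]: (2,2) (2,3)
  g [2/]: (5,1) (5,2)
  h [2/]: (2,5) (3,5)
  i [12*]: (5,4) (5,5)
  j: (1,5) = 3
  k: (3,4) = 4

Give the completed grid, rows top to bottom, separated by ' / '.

Cage j is given, which forces (1,5) = 3.
Cage k is given, leaving (3,4) = 4.
4 is placed in column 4, so (5,4) = 3.
Column 5 now contains 3; hence (5,5) = 4.
Row 1 now contains 3, leaving (1,1) = 1.
Cage e's pair has product 3, which forces (2,1) = 3.
Column 1 now contains 1; hence (5,1) = 2.
Row 5 now contains 2, so (5,2) = 1.
Row 5 now contains 2; hence (5,3) = 5.
Cage f's pair has product 20, so (2,2) = 5.
Column 3 now contains 5, so (2,3) = 4.
The 4 cells of cage b must have product 40, leaving (2,4) = 1.
Row 2 now contains 1, leaving (2,5) = 2.
2 is placed in column 1, so (3,1) = 5.
2 is placed in column 5; hence (3,5) = 1.
Column 1 already has 5; hence (4,1) = 4.
1 is placed in column 5, leaving (4,5) = 5.
The 4 cells of cage b must have product 40, so (1,2) = 4.
4 is placed in column 3; hence (1,3) = 2.
Cage b needs product 40, so (1,4) = 5.
Column 3 already has 2, so (3,3) = 3.
Cage a's pair has sum 7, leaving (4,2) = 3.
Cage d needs sum 13; hence (4,3) = 1.
5 is placed in row 4, leaving (4,4) = 2.
3 is placed in row 3, leaving (3,2) = 2.

1 4 2 5 3 / 3 5 4 1 2 / 5 2 3 4 1 / 4 3 1 2 5 / 2 1 5 3 4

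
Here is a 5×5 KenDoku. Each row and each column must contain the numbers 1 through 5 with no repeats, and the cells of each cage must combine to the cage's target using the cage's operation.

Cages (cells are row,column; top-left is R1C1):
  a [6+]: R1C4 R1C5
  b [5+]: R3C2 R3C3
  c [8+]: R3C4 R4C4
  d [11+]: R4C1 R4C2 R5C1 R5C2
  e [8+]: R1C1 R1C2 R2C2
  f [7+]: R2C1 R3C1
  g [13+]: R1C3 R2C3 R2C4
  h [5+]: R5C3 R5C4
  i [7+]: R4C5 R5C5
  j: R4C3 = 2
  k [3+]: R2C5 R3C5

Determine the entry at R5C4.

2

Cage j is a single given cell, so R4C3 = 2.
Cage g needs sum 13, leaving R1C3 = 4.
4 is placed in row 1, so R1C5 = 5.
The 3 cells of cage g must have sum 13, so R2C3 = 5.
The pair R3C4/R4C4 in column 4 holds {3, 5}, leaving R2C4 = 4.
Cage e has sum 8, leaving R1C1 = 3.
The 3 cells of cage e must have sum 8, which forces R1C2 = 2.
Cage a needs two cells with sum 6; hence R1C4 = 1.
3 is placed in column 1, so R2C1 = 2.
Cage e has sum 8, so R2C2 = 3.
Row 2 now contains 2; hence R2C5 = 1.
Column 2 now contains 2, which forces R3C2 = 4.
Column 5 already has 1, leaving R3C5 = 2.
The two cells of cage h must have sum 5, which forces R5C3 = 3.
Cage h's pair has sum 5, so R5C4 = 2.
Row 5 already has 3, leaving R5C5 = 4.
Row 3 already has 4, so R3C1 = 5.
3 is placed in column 3; hence R3C3 = 1.
Row 3 already has 5; hence R3C4 = 3.
Cage d needs sum 11; hence R4C1 = 4.
The 4 cells of cage d must have sum 11, which forces R4C2 = 1.
Column 4 now contains 3; hence R4C4 = 5.
Column 5 now contains 4; hence R4C5 = 3.
Cage d needs sum 11, leaving R5C1 = 1.
Cage d needs sum 11, leaving R5C2 = 5.
Filled in: 3 2 4 1 5 / 2 3 5 4 1 / 5 4 1 3 2 / 4 1 2 5 3 / 1 5 3 2 4.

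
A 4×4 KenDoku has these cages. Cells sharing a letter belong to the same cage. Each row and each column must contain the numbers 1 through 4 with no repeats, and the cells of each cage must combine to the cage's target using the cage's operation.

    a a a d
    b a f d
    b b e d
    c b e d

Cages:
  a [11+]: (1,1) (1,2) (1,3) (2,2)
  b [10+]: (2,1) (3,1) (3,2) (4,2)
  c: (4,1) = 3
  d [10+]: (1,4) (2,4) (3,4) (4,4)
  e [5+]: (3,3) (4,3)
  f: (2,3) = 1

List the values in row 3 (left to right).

1 4 3 2

Cage f is a single given cell, which forces (2,3) = 1.
Cage c is a single given cell, leaving (4,1) = 3.
The two cells of cage e must have sum 5, so (3,3) = 3.
Cage e's pair has sum 5, so (4,3) = 2.
Column 3 now contains 2, so (1,3) = 4.
The 4 cells of cage b must have sum 10, so (2,1) = 4.
Row 2 now contains 4, leaving (2,2) = 2.
Row 2 now contains 2, leaving (2,4) = 3.
The 4 cells of cage b must have sum 10, so (3,1) = 1.
Row 3 already has 3; hence (3,2) = 4.
Row 3 now contains 4, which forces (3,4) = 2.
Cage b needs sum 10; hence (4,2) = 1.
1 is placed in row 4, so (4,4) = 4.
Column 1 already has 1, leaving (1,1) = 2.
1 is placed in column 2, so (1,2) = 3.
Column 4 already has 2, leaving (1,4) = 1.
Completed grid: 2 3 4 1 / 4 2 1 3 / 1 4 3 2 / 3 1 2 4.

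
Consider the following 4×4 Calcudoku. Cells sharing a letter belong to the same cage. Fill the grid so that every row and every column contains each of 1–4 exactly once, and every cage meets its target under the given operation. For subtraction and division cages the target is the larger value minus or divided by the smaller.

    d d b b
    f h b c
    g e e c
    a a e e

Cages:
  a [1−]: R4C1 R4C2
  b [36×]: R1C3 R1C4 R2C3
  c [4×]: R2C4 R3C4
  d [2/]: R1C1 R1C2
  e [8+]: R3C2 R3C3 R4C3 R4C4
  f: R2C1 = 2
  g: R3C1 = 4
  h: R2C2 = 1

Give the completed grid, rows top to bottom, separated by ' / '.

The 3 cells of cage b must have product 36, leaving R1C3 = 4.
Cage b has product 36, so R1C4 = 3.
Cage f is a single given cell, so R2C1 = 2.
Cage h is given, leaving R2C2 = 1.
Cage b has product 36, which forces R2C3 = 3.
Row 2 already has 1; hence R2C4 = 4.
Cage g is a single given cell, which forces R3C1 = 4.
Column 4 already has 4, so R3C4 = 1.
Column 4 now contains 1, so R4C4 = 2.
2 is placed in column 1, so R1C1 = 1.
Column 2 now contains 1; hence R1C2 = 2.
The 4 cells of cage e must have sum 8, leaving R3C2 = 3.
Row 3 now contains 1, which forces R3C3 = 2.
Cage a's pair has difference 1, so R4C1 = 3.
Cage a's pair has difference 1; hence R4C2 = 4.
Row 4 already has 2; hence R4C3 = 1.

1 2 4 3 / 2 1 3 4 / 4 3 2 1 / 3 4 1 2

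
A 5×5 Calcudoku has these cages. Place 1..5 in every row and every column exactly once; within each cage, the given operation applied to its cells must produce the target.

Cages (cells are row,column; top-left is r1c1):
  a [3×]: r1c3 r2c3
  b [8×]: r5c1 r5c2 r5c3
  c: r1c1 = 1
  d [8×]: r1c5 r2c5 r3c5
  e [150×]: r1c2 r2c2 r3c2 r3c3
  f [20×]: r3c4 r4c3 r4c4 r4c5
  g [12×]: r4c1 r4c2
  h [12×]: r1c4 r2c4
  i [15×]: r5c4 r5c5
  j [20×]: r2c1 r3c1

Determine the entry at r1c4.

4

Cage c is a single given cell, so r1c1 = 1.
1 is placed in row 1, so r1c3 = 3.
Row 1 already has 3, leaving r1c4 = 4.
4 is placed in row 1, leaving r1c5 = 2.
Column 3 now contains 3, which forces r2c3 = 1.
Column 4 now contains 4; hence r2c4 = 3.
1 is placed in row 2, leaving r2c5 = 4.
Cage e has product 150, leaving r3c3 = 5.
Column 5 already has 4; hence r3c5 = 1.
1 is placed in column 5, which forces r4c5 = 5.
Column 4 now contains 3, which forces r5c4 = 5.
5 is placed in column 5; hence r5c5 = 3.
Row 1 already has 2, which forces r1c2 = 5.
Row 2 already has 4, so r2c1 = 5.
Cage e needs product 150, which forces r2c2 = 2.
Row 3 now contains 5, leaving r3c1 = 4.
Cage e has product 150; hence r3c2 = 3.
Row 3 now contains 1, so r3c4 = 2.
4 is placed in column 1; hence r4c1 = 3.
Column 2 now contains 3, which forces r4c2 = 4.
The 4 cells of cage f must have product 20, leaving r4c3 = 2.
Row 4 already has 5; hence r4c4 = 1.
4 is placed in column 1, so r5c1 = 2.
Cage b has product 8; hence r5c2 = 1.
Column 3 already has 2; hence r5c3 = 4.
Completed grid: 1 5 3 4 2 / 5 2 1 3 4 / 4 3 5 2 1 / 3 4 2 1 5 / 2 1 4 5 3.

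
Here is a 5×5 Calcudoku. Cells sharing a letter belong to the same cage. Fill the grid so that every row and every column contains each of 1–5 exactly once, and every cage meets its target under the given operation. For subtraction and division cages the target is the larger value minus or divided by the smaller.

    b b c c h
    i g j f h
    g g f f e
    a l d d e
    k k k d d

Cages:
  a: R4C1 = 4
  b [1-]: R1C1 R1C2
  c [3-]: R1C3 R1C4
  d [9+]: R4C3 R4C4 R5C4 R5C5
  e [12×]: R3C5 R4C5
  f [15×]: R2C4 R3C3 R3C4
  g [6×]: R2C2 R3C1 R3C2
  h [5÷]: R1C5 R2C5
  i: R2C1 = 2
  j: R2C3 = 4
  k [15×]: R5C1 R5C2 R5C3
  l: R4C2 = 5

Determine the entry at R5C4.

4

Cage i is given, leaving R2C1 = 2.
Cage j is given, leaving R2C3 = 4.
A is a freebie, so R4C1 = 4.
L is a freebie, leaving R4C2 = 5.
4 is placed in row 4, leaving R4C5 = 3.
Cage g has product 6, so R3C2 = 2.
Column 5 now contains 3, leaving R3C5 = 4.
2 is placed in column 2; hence R1C2 = 4.
The only place for 1 in row 1 is R1C5.
Column 5 now contains 1, leaving R2C5 = 5.
Column 5 already has 5; hence R5C5 = 2.
Cage d needs sum 9; hence R5C4 = 4.
The only place for 3 in row 1 is R1C1.
The 3 cells of cage g must have product 6, so R2C2 = 3.
3 is placed in row 2, which forces R2C4 = 1.
3 is placed in column 1, so R3C1 = 1.
Column 4 now contains 1, so R4C4 = 2.
Column 1 already has 1, which forces R5C1 = 5.
Column 2 already has 3, which forces R5C2 = 1.
Row 5 now contains 1; hence R5C3 = 3.
The two cells of cage c must have difference 3; hence R1C3 = 2.
Column 4 now contains 2; hence R1C4 = 5.
Column 3 already has 3, which forces R3C3 = 5.
The 3 cells of cage f must have product 15, leaving R3C4 = 3.
Row 4 already has 2; hence R4C3 = 1.
Filled in: 3 4 2 5 1 / 2 3 4 1 5 / 1 2 5 3 4 / 4 5 1 2 3 / 5 1 3 4 2.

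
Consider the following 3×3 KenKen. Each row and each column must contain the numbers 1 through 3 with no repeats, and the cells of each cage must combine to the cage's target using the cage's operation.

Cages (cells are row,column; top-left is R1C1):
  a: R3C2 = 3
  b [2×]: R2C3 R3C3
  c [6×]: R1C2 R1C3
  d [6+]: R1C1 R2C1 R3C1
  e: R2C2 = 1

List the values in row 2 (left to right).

Cage e is given, so R2C2 = 1.
1 is placed in row 2, so R2C3 = 2.
Cage a is a single given cell, leaving R3C2 = 3.
Column 3 now contains 2; hence R3C3 = 1.
The 3 cells of cage d must have sum 6, so R1C1 = 1.
3 is placed in column 2, so R1C2 = 2.
Column 3 now contains 2; hence R1C3 = 3.
2 is placed in row 2, so R2C1 = 3.
Row 3 now contains 1; hence R3C1 = 2.
The full grid is 1 2 3 / 3 1 2 / 2 3 1.

3 1 2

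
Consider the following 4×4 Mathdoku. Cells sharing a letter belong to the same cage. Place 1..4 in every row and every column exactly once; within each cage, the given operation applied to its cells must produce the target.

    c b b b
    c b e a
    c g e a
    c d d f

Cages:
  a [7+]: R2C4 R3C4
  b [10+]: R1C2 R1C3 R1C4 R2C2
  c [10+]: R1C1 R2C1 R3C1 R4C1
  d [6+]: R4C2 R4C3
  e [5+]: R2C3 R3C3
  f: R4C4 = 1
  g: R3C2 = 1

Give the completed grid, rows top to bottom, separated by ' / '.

G is a freebie, so R3C2 = 1.
F is a freebie, leaving R4C4 = 1.
Cage b has sum 10, which forces R1C3 = 1.
Cage c has sum 10; hence R2C1 = 1.
Row 4 needs a 3, and only R4C1 is open for it.
In column 3, 4 can only go at R4C3, so R4C3 = 4.
Row 4 already has 4, which forces R4C2 = 2.
The 4 cells of cage b must have sum 10, leaving R1C4 = 2.
Row 1 now contains 2, leaving R1C1 = 4.
4 is placed in row 1, leaving R1C2 = 3.
3 is placed in column 2, which forces R2C2 = 4.
Row 2 already has 4, so R2C4 = 3.
Cage c has sum 10, so R3C1 = 2.
Row 3 already has 2, leaving R3C3 = 3.
Column 4 now contains 3, which forces R3C4 = 4.
Row 2 now contains 3, which forces R2C3 = 2.

4 3 1 2 / 1 4 2 3 / 2 1 3 4 / 3 2 4 1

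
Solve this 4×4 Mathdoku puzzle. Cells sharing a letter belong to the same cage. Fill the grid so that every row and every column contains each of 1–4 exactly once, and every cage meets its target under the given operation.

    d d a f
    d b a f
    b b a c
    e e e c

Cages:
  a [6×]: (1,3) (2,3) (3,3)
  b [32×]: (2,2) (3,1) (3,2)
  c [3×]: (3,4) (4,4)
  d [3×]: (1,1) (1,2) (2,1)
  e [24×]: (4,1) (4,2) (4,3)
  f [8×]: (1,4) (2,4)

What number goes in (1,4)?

Cage d needs product 3; hence (1,1) = 3.
Cage d has product 3, so (1,2) = 1.
1 is placed in row 1, so (1,3) = 2.
Row 1 already has 2, which forces (1,4) = 4.
The 3 cells of cage d must have product 3, which forces (2,1) = 1.
The 3 cells of cage b must have product 32; hence (2,2) = 4.
1 is placed in row 2; hence (2,3) = 3.
4 is placed in column 4, leaving (2,4) = 2.
The 3 cells of cage b must have product 32; hence (3,1) = 4.
The 3 cells of cage b must have product 32; hence (3,2) = 2.
Column 3 already has 3, leaving (3,3) = 1.
Row 3 already has 1, leaving (3,4) = 3.
Column 1 already has 4, leaving (4,1) = 2.
Column 2 already has 2, so (4,2) = 3.
Column 3 already has 3, which forces (4,3) = 4.
Column 4 now contains 3, which forces (4,4) = 1.
Filled in: 3 1 2 4 / 1 4 3 2 / 4 2 1 3 / 2 3 4 1.

4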